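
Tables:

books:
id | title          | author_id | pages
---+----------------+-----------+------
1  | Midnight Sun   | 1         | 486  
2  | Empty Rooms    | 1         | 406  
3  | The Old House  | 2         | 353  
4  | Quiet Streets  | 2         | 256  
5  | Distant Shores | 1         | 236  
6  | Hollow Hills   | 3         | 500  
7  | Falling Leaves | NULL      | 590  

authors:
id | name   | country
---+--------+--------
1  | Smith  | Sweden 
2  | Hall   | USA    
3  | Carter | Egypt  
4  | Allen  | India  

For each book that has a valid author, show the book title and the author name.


INNER JOIN keeps only books rows whose author_id matches an id in authors. Walk through each book:
  - book 1 (Midnight Sun): author_id=1 -> matches Smith
  - book 2 (Empty Rooms): author_id=1 -> matches Smith
  - book 3 (The Old House): author_id=2 -> matches Hall
  - book 4 (Quiet Streets): author_id=2 -> matches Hall
  - book 5 (Distant Shores): author_id=1 -> matches Smith
  - book 6 (Hollow Hills): author_id=3 -> matches Carter
  - book 7 (Falling Leaves): author_id=NULL, no match -> dropped
So 1 of 7 rows is dropped.

SQL:
SELECT a.title, b.name AS author
FROM books a
INNER JOIN authors b ON a.author_id = b.id

Result:
title          | author
---------------+-------
Midnight Sun   | Smith 
Empty Rooms    | Smith 
The Old House  | Hall  
Quiet Streets  | Hall  
Distant Shores | Smith 
Hollow Hills   | Carter


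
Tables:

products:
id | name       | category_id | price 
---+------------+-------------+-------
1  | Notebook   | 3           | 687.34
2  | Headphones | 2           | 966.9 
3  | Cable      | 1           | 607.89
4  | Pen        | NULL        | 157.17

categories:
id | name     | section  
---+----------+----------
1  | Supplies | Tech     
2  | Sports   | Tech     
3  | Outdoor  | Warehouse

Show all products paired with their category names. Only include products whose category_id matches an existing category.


INNER JOIN keeps only products rows whose category_id matches an id in categories. Walk through each product:
  - product 1 (Notebook): category_id=3 -> matches Outdoor
  - product 2 (Headphones): category_id=2 -> matches Sports
  - product 3 (Cable): category_id=1 -> matches Supplies
  - product 4 (Pen): category_id=NULL, no match -> dropped
So 1 of 4 rows is dropped.

SQL:
SELECT a.name, b.name AS category
FROM products a
INNER JOIN categories b ON a.category_id = b.id

Result:
name       | category
-----------+---------
Notebook   | Outdoor 
Headphones | Sports  
Cable      | Supplies


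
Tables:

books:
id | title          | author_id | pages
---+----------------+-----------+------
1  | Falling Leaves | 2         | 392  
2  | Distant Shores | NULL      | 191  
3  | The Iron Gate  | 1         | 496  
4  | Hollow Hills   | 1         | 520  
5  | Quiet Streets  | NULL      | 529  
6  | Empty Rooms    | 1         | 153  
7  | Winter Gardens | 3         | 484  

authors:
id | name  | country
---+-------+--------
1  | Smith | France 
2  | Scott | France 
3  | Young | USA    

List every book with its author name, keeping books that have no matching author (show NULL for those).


LEFT JOIN keeps every row from books (the left table); where author_id has no match in authors, the author columns become NULL. Walk through each book:
  - book 1 (Falling Leaves): author_id=2 -> matches Scott
  - book 2 (Distant Shores): author_id=NULL, no match -> kept with NULL
  - book 3 (The Iron Gate): author_id=1 -> matches Smith
  - book 4 (Hollow Hills): author_id=1 -> matches Smith
  - book 5 (Quiet Streets): author_id=NULL, no match -> kept with NULL
  - book 6 (Empty Rooms): author_id=1 -> matches Smith
  - book 7 (Winter Gardens): author_id=3 -> matches Young
All 7 rows appear; 2 have NULL author.

SQL:
SELECT a.title, b.name AS author
FROM books a
LEFT JOIN authors b ON a.author_id = b.id

Result:
title          | author
---------------+-------
Falling Leaves | Scott 
Distant Shores | NULL  
The Iron Gate  | Smith 
Hollow Hills   | Smith 
Quiet Streets  | NULL  
Empty Rooms    | Smith 
Winter Gardens | Young 


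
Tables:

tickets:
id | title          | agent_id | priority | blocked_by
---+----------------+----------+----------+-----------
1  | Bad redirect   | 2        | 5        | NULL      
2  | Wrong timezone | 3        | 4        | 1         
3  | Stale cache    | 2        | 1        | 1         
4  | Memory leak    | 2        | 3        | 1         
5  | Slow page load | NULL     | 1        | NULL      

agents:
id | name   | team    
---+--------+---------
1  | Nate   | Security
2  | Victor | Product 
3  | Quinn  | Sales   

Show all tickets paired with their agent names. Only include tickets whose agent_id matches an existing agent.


INNER JOIN keeps only tickets rows whose agent_id matches an id in agents. Walk through each ticket:
  - ticket 1 (Bad redirect): agent_id=2 -> matches Victor
  - ticket 2 (Wrong timezone): agent_id=3 -> matches Quinn
  - ticket 3 (Stale cache): agent_id=2 -> matches Victor
  - ticket 4 (Memory leak): agent_id=2 -> matches Victor
  - ticket 5 (Slow page load): agent_id=NULL, no match -> dropped
So 1 of 5 rows is dropped.

SQL:
SELECT a.title, b.name AS agent
FROM tickets a
INNER JOIN agents b ON a.agent_id = b.id

Result:
title          | agent 
---------------+-------
Bad redirect   | Victor
Wrong timezone | Quinn 
Stale cache    | Victor
Memory leak    | Victor


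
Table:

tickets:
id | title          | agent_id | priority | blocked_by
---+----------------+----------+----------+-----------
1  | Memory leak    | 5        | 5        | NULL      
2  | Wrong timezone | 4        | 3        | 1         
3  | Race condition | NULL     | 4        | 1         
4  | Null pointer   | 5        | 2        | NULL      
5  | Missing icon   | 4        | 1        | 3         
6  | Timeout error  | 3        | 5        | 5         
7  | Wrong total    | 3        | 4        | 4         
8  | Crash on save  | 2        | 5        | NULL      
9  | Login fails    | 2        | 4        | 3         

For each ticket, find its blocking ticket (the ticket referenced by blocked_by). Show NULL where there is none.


This is a self-join: tickets is joined to a second copy of itself, matching each row's blocked_by to another row's id. Use LEFT JOIN so rows with blocked_by=NULL are kept.
  - ticket 1 (Memory leak): blocked_by=NULL -> NULL
  - ticket 2 (Wrong timezone): blocked_by=1 -> Memory leak
  - ticket 3 (Race condition): blocked_by=1 -> Memory leak
  - ticket 4 (Null pointer): blocked_by=NULL -> NULL
  - ticket 5 (Missing icon): blocked_by=3 -> Race condition
  - ticket 6 (Timeout error): blocked_by=5 -> Missing icon
  - ticket 7 (Wrong total): blocked_by=4 -> Null pointer
  - ticket 8 (Crash on save): blocked_by=NULL -> NULL
  - ticket 9 (Login fails): blocked_by=3 -> Race condition

SQL:
SELECT a.title AS item, b.title AS blocked_by
FROM tickets a
LEFT JOIN tickets b ON a.blocked_by = b.id

Result:
item           | blocked_by    
---------------+---------------
Memory leak    | NULL          
Wrong timezone | Memory leak   
Race condition | Memory leak   
Null pointer   | NULL          
Missing icon   | Race condition
Timeout error  | Missing icon  
Wrong total    | Null pointer  
Crash on save  | NULL          
Login fails    | Race condition


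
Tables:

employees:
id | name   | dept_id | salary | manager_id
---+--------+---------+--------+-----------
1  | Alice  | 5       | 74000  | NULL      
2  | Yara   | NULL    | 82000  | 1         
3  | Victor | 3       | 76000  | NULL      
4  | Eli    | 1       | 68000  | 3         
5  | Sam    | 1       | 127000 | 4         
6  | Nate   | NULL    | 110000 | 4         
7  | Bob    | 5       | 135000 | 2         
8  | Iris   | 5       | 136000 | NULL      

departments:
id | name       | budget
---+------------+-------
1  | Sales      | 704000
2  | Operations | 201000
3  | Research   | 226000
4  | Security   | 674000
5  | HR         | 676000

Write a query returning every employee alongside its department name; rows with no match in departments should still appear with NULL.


LEFT JOIN keeps every row from employees (the left table); where dept_id has no match in departments, the department columns become NULL. Walk through each employee:
  - employee 1 (Alice): dept_id=5 -> matches HR
  - employee 2 (Yara): dept_id=NULL, no match -> kept with NULL
  - employee 3 (Victor): dept_id=3 -> matches Research
  - employee 4 (Eli): dept_id=1 -> matches Sales
  - employee 5 (Sam): dept_id=1 -> matches Sales
  - employee 6 (Nate): dept_id=NULL, no match -> kept with NULL
  - employee 7 (Bob): dept_id=5 -> matches HR
  - employee 8 (Iris): dept_id=5 -> matches HR
All 8 rows appear; 2 have NULL department.

SQL:
SELECT a.name, b.name AS department
FROM employees a
LEFT JOIN departments b ON a.dept_id = b.id

Result:
name   | department
-------+-----------
Alice  | HR        
Yara   | NULL      
Victor | Research  
Eli    | Sales     
Sam    | Sales     
Nate   | NULL      
Bob    | HR        
Iris   | HR        


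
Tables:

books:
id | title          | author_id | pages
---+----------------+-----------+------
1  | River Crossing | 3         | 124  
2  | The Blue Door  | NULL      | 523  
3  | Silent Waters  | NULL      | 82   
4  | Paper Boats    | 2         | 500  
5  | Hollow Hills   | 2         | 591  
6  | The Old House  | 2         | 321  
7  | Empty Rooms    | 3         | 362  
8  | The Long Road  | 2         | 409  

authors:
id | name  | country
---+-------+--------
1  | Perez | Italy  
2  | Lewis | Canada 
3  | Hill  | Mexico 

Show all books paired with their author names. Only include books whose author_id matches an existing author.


INNER JOIN keeps only books rows whose author_id matches an id in authors. Walk through each book:
  - book 1 (River Crossing): author_id=3 -> matches Hill
  - book 2 (The Blue Door): author_id=NULL, no match -> dropped
  - book 3 (Silent Waters): author_id=NULL, no match -> dropped
  - book 4 (Paper Boats): author_id=2 -> matches Lewis
  - book 5 (Hollow Hills): author_id=2 -> matches Lewis
  - book 6 (The Old House): author_id=2 -> matches Lewis
  - book 7 (Empty Rooms): author_id=3 -> matches Hill
  - book 8 (The Long Road): author_id=2 -> matches Lewis
So 2 of 8 rows are dropped.

SQL:
SELECT a.title, b.name AS author
FROM books a
INNER JOIN authors b ON a.author_id = b.id

Result:
title          | author
---------------+-------
River Crossing | Hill  
Paper Boats    | Lewis 
Hollow Hills   | Lewis 
The Old House  | Lewis 
Empty Rooms    | Hill  
The Long Road  | Lewis 


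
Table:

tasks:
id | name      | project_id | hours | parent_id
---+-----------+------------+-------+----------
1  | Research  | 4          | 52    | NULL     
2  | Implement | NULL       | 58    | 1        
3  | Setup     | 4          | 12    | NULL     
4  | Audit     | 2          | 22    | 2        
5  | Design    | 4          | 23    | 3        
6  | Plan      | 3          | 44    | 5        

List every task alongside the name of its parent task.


This is a self-join: tasks is joined to a second copy of itself, matching each row's parent_id to another row's id. Use LEFT JOIN so rows with parent_id=NULL are kept.
  - task 1 (Research): parent_id=NULL -> NULL
  - task 2 (Implement): parent_id=1 -> Research
  - task 3 (Setup): parent_id=NULL -> NULL
  - task 4 (Audit): parent_id=2 -> Implement
  - task 5 (Design): parent_id=3 -> Setup
  - task 6 (Plan): parent_id=5 -> Design

SQL:
SELECT a.name AS item, b.name AS parent
FROM tasks a
LEFT JOIN tasks b ON a.parent_id = b.id

Result:
item      | parent   
----------+----------
Research  | NULL     
Implement | Research 
Setup     | NULL     
Audit     | Implement
Design    | Setup    
Plan      | Design   


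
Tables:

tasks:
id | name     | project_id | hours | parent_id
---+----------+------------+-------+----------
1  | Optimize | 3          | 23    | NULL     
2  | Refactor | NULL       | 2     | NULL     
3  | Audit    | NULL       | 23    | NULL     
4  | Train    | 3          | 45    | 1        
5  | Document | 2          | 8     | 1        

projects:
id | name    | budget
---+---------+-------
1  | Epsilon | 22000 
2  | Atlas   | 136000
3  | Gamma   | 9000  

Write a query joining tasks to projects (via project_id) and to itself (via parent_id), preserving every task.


Two LEFT JOINs from the same base table tasks: one to projects via project_id, one to tasks itself via parent_id. Both are LEFT so every task is preserved.
Match against projects:
  - task 1 (Optimize): project_id=3 -> matches Gamma
  - task 2 (Refactor): project_id=NULL, no match -> kept with NULL
  - task 3 (Audit): project_id=NULL, no match -> kept with NULL
  - task 4 (Train): project_id=3 -> matches Gamma
  - task 5 (Document): project_id=2 -> matches Atlas
Match against tasks (self):
  - task 1 (Optimize): parent_id=NULL -> NULL
  - task 2 (Refactor): parent_id=NULL -> NULL
  - task 3 (Audit): parent_id=NULL -> NULL
  - task 4 (Train): parent_id=1 -> Optimize
  - task 5 (Document): parent_id=1 -> Optimize

SQL:
SELECT a.name, b.name AS project, c.name AS parent
FROM tasks a
LEFT JOIN projects b ON a.project_id = b.id
LEFT JOIN tasks c ON a.parent_id = c.id

Result:
name     | project | parent  
---------+---------+---------
Optimize | Gamma   | NULL    
Refactor | NULL    | NULL    
Audit    | NULL    | NULL    
Train    | Gamma   | Optimize
Document | Atlas   | Optimize


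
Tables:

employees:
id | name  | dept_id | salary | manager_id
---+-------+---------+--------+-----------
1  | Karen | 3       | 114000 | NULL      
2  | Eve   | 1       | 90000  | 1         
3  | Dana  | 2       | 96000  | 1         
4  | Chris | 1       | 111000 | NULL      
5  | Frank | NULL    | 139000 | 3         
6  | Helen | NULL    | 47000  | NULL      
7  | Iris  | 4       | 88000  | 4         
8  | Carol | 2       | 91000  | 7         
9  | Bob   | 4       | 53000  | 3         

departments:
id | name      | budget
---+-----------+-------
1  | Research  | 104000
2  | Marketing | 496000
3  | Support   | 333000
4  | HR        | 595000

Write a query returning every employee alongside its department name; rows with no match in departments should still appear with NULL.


LEFT JOIN keeps every row from employees (the left table); where dept_id has no match in departments, the department columns become NULL. Walk through each employee:
  - employee 1 (Karen): dept_id=3 -> matches Support
  - employee 2 (Eve): dept_id=1 -> matches Research
  - employee 3 (Dana): dept_id=2 -> matches Marketing
  - employee 4 (Chris): dept_id=1 -> matches Research
  - employee 5 (Frank): dept_id=NULL, no match -> kept with NULL
  - employee 6 (Helen): dept_id=NULL, no match -> kept with NULL
  - employee 7 (Iris): dept_id=4 -> matches HR
  - employee 8 (Carol): dept_id=2 -> matches Marketing
  - employee 9 (Bob): dept_id=4 -> matches HR
All 9 rows appear; 2 have NULL department.

SQL:
SELECT a.name, b.name AS department
FROM employees a
LEFT JOIN departments b ON a.dept_id = b.id

Result:
name  | department
------+-----------
Karen | Support   
Eve   | Research  
Dana  | Marketing 
Chris | Research  
Frank | NULL      
Helen | NULL      
Iris  | HR        
Carol | Marketing 
Bob   | HR        


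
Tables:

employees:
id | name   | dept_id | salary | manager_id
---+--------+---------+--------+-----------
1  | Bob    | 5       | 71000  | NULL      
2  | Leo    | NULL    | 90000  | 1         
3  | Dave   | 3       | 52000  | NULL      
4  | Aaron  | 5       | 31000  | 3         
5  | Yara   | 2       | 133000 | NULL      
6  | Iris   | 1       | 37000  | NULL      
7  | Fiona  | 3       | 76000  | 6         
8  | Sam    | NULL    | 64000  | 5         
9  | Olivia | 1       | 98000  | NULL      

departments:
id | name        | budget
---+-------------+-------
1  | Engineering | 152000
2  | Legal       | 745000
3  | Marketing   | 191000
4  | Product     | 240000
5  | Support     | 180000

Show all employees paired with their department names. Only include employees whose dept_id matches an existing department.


INNER JOIN keeps only employees rows whose dept_id matches an id in departments. Walk through each employee:
  - employee 1 (Bob): dept_id=5 -> matches Support
  - employee 2 (Leo): dept_id=NULL, no match -> dropped
  - employee 3 (Dave): dept_id=3 -> matches Marketing
  - employee 4 (Aaron): dept_id=5 -> matches Support
  - employee 5 (Yara): dept_id=2 -> matches Legal
  - employee 6 (Iris): dept_id=1 -> matches Engineering
  - employee 7 (Fiona): dept_id=3 -> matches Marketing
  - employee 8 (Sam): dept_id=NULL, no match -> dropped
  - employee 9 (Olivia): dept_id=1 -> matches Engineering
So 2 of 9 rows are dropped.

SQL:
SELECT a.name, b.name AS department
FROM employees a
INNER JOIN departments b ON a.dept_id = b.id

Result:
name   | department 
-------+------------
Bob    | Support    
Dave   | Marketing  
Aaron  | Support    
Yara   | Legal      
Iris   | Engineering
Fiona  | Marketing  
Olivia | Engineering


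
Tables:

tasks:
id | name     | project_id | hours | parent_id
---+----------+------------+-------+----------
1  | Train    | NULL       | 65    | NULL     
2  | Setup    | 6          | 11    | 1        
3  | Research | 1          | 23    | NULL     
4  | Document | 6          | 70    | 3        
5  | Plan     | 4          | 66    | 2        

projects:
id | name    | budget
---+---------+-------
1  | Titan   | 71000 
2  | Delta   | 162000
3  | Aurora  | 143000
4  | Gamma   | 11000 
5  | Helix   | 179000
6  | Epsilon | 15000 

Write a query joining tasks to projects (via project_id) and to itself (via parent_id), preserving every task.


Two LEFT JOINs from the same base table tasks: one to projects via project_id, one to tasks itself via parent_id. Both are LEFT so every task is preserved.
Match against projects:
  - task 1 (Train): project_id=NULL, no match -> kept with NULL
  - task 2 (Setup): project_id=6 -> matches Epsilon
  - task 3 (Research): project_id=1 -> matches Titan
  - task 4 (Document): project_id=6 -> matches Epsilon
  - task 5 (Plan): project_id=4 -> matches Gamma
Match against tasks (self):
  - task 1 (Train): parent_id=NULL -> NULL
  - task 2 (Setup): parent_id=1 -> Train
  - task 3 (Research): parent_id=NULL -> NULL
  - task 4 (Document): parent_id=3 -> Research
  - task 5 (Plan): parent_id=2 -> Setup

SQL:
SELECT a.name, b.name AS project, c.name AS parent
FROM tasks a
LEFT JOIN projects b ON a.project_id = b.id
LEFT JOIN tasks c ON a.parent_id = c.id

Result:
name     | project | parent  
---------+---------+---------
Train    | NULL    | NULL    
Setup    | Epsilon | Train   
Research | Titan   | NULL    
Document | Epsilon | Research
Plan     | Gamma   | Setup   


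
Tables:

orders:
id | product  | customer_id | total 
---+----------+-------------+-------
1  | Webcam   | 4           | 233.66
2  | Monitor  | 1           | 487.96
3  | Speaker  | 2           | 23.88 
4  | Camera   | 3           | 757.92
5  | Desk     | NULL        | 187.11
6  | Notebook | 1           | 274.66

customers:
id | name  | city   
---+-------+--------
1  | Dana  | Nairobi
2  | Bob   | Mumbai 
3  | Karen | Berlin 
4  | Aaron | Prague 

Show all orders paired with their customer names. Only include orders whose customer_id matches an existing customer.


INNER JOIN keeps only orders rows whose customer_id matches an id in customers. Walk through each order:
  - order 1 (Webcam): customer_id=4 -> matches Aaron
  - order 2 (Monitor): customer_id=1 -> matches Dana
  - order 3 (Speaker): customer_id=2 -> matches Bob
  - order 4 (Camera): customer_id=3 -> matches Karen
  - order 5 (Desk): customer_id=NULL, no match -> dropped
  - order 6 (Notebook): customer_id=1 -> matches Dana
So 1 of 6 rows is dropped.

SQL:
SELECT a.product, b.name AS customer
FROM orders a
INNER JOIN customers b ON a.customer_id = b.id

Result:
product  | customer
---------+---------
Webcam   | Aaron   
Monitor  | Dana    
Speaker  | Bob     
Camera   | Karen   
Notebook | Dana    


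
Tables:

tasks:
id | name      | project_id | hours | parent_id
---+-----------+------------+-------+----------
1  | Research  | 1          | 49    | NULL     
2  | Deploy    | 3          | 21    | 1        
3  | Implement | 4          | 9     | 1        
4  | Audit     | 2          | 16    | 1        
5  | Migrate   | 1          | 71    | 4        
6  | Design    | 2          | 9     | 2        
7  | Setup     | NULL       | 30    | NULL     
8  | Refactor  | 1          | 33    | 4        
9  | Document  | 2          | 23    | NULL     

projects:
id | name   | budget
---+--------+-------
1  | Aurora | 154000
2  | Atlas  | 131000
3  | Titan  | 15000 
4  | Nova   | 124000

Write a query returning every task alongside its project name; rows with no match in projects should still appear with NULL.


LEFT JOIN keeps every row from tasks (the left table); where project_id has no match in projects, the project columns become NULL. Walk through each task:
  - task 1 (Research): project_id=1 -> matches Aurora
  - task 2 (Deploy): project_id=3 -> matches Titan
  - task 3 (Implement): project_id=4 -> matches Nova
  - task 4 (Audit): project_id=2 -> matches Atlas
  - task 5 (Migrate): project_id=1 -> matches Aurora
  - task 6 (Design): project_id=2 -> matches Atlas
  - task 7 (Setup): project_id=NULL, no match -> kept with NULL
  - task 8 (Refactor): project_id=1 -> matches Aurora
  - task 9 (Document): project_id=2 -> matches Atlas
All 9 rows appear; 1 has NULL project.

SQL:
SELECT a.name, b.name AS project
FROM tasks a
LEFT JOIN projects b ON a.project_id = b.id

Result:
name      | project
----------+--------
Research  | Aurora 
Deploy    | Titan  
Implement | Nova   
Audit     | Atlas  
Migrate   | Aurora 
Design    | Atlas  
Setup     | NULL   
Refactor  | Aurora 
Document  | Atlas  


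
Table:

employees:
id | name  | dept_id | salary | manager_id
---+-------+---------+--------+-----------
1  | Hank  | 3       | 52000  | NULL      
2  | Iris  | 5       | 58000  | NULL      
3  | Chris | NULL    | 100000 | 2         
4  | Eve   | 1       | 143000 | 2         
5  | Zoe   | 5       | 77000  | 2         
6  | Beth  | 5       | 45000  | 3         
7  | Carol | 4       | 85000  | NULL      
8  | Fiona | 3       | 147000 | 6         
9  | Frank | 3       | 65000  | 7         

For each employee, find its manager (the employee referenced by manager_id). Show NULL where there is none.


This is a self-join: employees is joined to a second copy of itself, matching each row's manager_id to another row's id. Use LEFT JOIN so rows with manager_id=NULL are kept.
  - employee 1 (Hank): manager_id=NULL -> NULL
  - employee 2 (Iris): manager_id=NULL -> NULL
  - employee 3 (Chris): manager_id=2 -> Iris
  - employee 4 (Eve): manager_id=2 -> Iris
  - employee 5 (Zoe): manager_id=2 -> Iris
  - employee 6 (Beth): manager_id=3 -> Chris
  - employee 7 (Carol): manager_id=NULL -> NULL
  - employee 8 (Fiona): manager_id=6 -> Beth
  - employee 9 (Frank): manager_id=7 -> Carol

SQL:
SELECT a.name AS item, b.name AS manager
FROM employees a
LEFT JOIN employees b ON a.manager_id = b.id

Result:
item  | manager
------+--------
Hank  | NULL   
Iris  | NULL   
Chris | Iris   
Eve   | Iris   
Zoe   | Iris   
Beth  | Chris  
Carol | NULL   
Fiona | Beth   
Frank | Carol  


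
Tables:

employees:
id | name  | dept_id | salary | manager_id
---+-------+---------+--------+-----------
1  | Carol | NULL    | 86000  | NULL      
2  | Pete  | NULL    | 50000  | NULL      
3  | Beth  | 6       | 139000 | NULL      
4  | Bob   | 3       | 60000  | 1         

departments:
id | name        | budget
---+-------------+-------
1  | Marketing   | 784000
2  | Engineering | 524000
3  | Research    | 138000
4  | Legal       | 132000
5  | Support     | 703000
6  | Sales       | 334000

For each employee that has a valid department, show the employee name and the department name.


INNER JOIN keeps only employees rows whose dept_id matches an id in departments. Walk through each employee:
  - employee 1 (Carol): dept_id=NULL, no match -> dropped
  - employee 2 (Pete): dept_id=NULL, no match -> dropped
  - employee 3 (Beth): dept_id=6 -> matches Sales
  - employee 4 (Bob): dept_id=3 -> matches Research
So 2 of 4 rows are dropped.

SQL:
SELECT a.name, b.name AS department
FROM employees a
INNER JOIN departments b ON a.dept_id = b.id

Result:
name | department
-----+-----------
Beth | Sales     
Bob  | Research  


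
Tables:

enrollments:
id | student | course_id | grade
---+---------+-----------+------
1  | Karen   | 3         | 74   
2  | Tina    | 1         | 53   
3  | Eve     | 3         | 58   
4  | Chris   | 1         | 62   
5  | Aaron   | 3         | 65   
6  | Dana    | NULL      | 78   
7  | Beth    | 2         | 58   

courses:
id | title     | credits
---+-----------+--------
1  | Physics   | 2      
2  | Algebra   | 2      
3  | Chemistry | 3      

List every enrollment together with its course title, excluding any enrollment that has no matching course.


INNER JOIN keeps only enrollments rows whose course_id matches an id in courses. Walk through each enrollment:
  - enrollment 1 (Karen): course_id=3 -> matches Chemistry
  - enrollment 2 (Tina): course_id=1 -> matches Physics
  - enrollment 3 (Eve): course_id=3 -> matches Chemistry
  - enrollment 4 (Chris): course_id=1 -> matches Physics
  - enrollment 5 (Aaron): course_id=3 -> matches Chemistry
  - enrollment 6 (Dana): course_id=NULL, no match -> dropped
  - enrollment 7 (Beth): course_id=2 -> matches Algebra
So 1 of 7 rows is dropped.

SQL:
SELECT a.student, b.title AS course
FROM enrollments a
INNER JOIN courses b ON a.course_id = b.id

Result:
student | course   
--------+----------
Karen   | Chemistry
Tina    | Physics  
Eve     | Chemistry
Chris   | Physics  
Aaron   | Chemistry
Beth    | Algebra  


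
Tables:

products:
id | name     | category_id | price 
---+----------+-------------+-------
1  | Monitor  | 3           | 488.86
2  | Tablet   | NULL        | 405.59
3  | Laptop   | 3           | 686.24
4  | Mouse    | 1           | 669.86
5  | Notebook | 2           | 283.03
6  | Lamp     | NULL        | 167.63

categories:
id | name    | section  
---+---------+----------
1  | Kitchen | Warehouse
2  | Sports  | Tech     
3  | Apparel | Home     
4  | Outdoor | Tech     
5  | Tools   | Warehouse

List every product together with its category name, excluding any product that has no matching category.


INNER JOIN keeps only products rows whose category_id matches an id in categories. Walk through each product:
  - product 1 (Monitor): category_id=3 -> matches Apparel
  - product 2 (Tablet): category_id=NULL, no match -> dropped
  - product 3 (Laptop): category_id=3 -> matches Apparel
  - product 4 (Mouse): category_id=1 -> matches Kitchen
  - product 5 (Notebook): category_id=2 -> matches Sports
  - product 6 (Lamp): category_id=NULL, no match -> dropped
So 2 of 6 rows are dropped.

SQL:
SELECT a.name, b.name AS category
FROM products a
INNER JOIN categories b ON a.category_id = b.id

Result:
name     | category
---------+---------
Monitor  | Apparel 
Laptop   | Apparel 
Mouse    | Kitchen 
Notebook | Sports  


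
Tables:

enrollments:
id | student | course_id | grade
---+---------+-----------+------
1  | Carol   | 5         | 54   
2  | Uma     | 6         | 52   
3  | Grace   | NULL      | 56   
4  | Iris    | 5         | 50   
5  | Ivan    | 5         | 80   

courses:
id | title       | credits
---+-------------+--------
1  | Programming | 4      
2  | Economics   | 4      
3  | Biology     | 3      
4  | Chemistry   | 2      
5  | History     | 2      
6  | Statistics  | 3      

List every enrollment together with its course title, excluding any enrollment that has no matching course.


INNER JOIN keeps only enrollments rows whose course_id matches an id in courses. Walk through each enrollment:
  - enrollment 1 (Carol): course_id=5 -> matches History
  - enrollment 2 (Uma): course_id=6 -> matches Statistics
  - enrollment 3 (Grace): course_id=NULL, no match -> dropped
  - enrollment 4 (Iris): course_id=5 -> matches History
  - enrollment 5 (Ivan): course_id=5 -> matches History
So 1 of 5 rows is dropped.

SQL:
SELECT a.student, b.title AS course
FROM enrollments a
INNER JOIN courses b ON a.course_id = b.id

Result:
student | course    
--------+-----------
Carol   | History   
Uma     | Statistics
Iris    | History   
Ivan    | History   


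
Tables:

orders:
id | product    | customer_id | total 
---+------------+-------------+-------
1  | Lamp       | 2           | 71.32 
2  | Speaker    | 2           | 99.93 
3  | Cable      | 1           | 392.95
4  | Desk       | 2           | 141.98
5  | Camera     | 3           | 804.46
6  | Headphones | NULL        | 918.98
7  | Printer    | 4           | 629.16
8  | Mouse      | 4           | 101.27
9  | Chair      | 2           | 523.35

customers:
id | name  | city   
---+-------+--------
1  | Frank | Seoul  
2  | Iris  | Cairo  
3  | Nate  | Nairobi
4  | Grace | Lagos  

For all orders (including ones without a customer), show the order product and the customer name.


LEFT JOIN keeps every row from orders (the left table); where customer_id has no match in customers, the customer columns become NULL. Walk through each order:
  - order 1 (Lamp): customer_id=2 -> matches Iris
  - order 2 (Speaker): customer_id=2 -> matches Iris
  - order 3 (Cable): customer_id=1 -> matches Frank
  - order 4 (Desk): customer_id=2 -> matches Iris
  - order 5 (Camera): customer_id=3 -> matches Nate
  - order 6 (Headphones): customer_id=NULL, no match -> kept with NULL
  - order 7 (Printer): customer_id=4 -> matches Grace
  - order 8 (Mouse): customer_id=4 -> matches Grace
  - order 9 (Chair): customer_id=2 -> matches Iris
All 9 rows appear; 1 has NULL customer.

SQL:
SELECT a.product, b.name AS customer
FROM orders a
LEFT JOIN customers b ON a.customer_id = b.id

Result:
product    | customer
-----------+---------
Lamp       | Iris    
Speaker    | Iris    
Cable      | Frank   
Desk       | Iris    
Camera     | Nate    
Headphones | NULL    
Printer    | Grace   
Mouse      | Grace   
Chair      | Iris    


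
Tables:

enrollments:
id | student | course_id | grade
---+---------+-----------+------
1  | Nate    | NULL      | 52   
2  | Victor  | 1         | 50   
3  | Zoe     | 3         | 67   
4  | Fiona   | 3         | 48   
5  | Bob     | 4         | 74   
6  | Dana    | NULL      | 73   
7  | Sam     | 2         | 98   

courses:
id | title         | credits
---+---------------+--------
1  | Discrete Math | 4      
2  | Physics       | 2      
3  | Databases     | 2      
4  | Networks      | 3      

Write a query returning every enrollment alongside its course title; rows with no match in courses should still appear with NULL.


LEFT JOIN keeps every row from enrollments (the left table); where course_id has no match in courses, the course columns become NULL. Walk through each enrollment:
  - enrollment 1 (Nate): course_id=NULL, no match -> kept with NULL
  - enrollment 2 (Victor): course_id=1 -> matches Discrete Math
  - enrollment 3 (Zoe): course_id=3 -> matches Databases
  - enrollment 4 (Fiona): course_id=3 -> matches Databases
  - enrollment 5 (Bob): course_id=4 -> matches Networks
  - enrollment 6 (Dana): course_id=NULL, no match -> kept with NULL
  - enrollment 7 (Sam): course_id=2 -> matches Physics
All 7 rows appear; 2 have NULL course.

SQL:
SELECT a.student, b.title AS course
FROM enrollments a
LEFT JOIN courses b ON a.course_id = b.id

Result:
student | course       
--------+--------------
Nate    | NULL         
Victor  | Discrete Math
Zoe     | Databases    
Fiona   | Databases    
Bob     | Networks     
Dana    | NULL         
Sam     | Physics      


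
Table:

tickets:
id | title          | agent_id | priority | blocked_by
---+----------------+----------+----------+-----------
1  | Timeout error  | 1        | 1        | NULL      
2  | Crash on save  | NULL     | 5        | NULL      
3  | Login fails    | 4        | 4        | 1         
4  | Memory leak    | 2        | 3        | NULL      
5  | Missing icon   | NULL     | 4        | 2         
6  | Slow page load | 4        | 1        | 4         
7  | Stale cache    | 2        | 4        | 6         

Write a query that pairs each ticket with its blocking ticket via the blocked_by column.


This is a self-join: tickets is joined to a second copy of itself, matching each row's blocked_by to another row's id. Use LEFT JOIN so rows with blocked_by=NULL are kept.
  - ticket 1 (Timeout error): blocked_by=NULL -> NULL
  - ticket 2 (Crash on save): blocked_by=NULL -> NULL
  - ticket 3 (Login fails): blocked_by=1 -> Timeout error
  - ticket 4 (Memory leak): blocked_by=NULL -> NULL
  - ticket 5 (Missing icon): blocked_by=2 -> Crash on save
  - ticket 6 (Slow page load): blocked_by=4 -> Memory leak
  - ticket 7 (Stale cache): blocked_by=6 -> Slow page load

SQL:
SELECT a.title AS item, b.title AS blocked_by
FROM tickets a
LEFT JOIN tickets b ON a.blocked_by = b.id

Result:
item           | blocked_by    
---------------+---------------
Timeout error  | NULL          
Crash on save  | NULL          
Login fails    | Timeout error 
Memory leak    | NULL          
Missing icon   | Crash on save 
Slow page load | Memory leak   
Stale cache    | Slow page load


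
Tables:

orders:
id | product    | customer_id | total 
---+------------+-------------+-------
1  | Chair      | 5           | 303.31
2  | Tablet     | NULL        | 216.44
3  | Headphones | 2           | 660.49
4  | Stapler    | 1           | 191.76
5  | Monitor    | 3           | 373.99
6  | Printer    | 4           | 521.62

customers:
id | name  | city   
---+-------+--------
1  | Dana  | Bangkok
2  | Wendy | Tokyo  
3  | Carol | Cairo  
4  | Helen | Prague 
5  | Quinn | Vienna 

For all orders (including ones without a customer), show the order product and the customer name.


LEFT JOIN keeps every row from orders (the left table); where customer_id has no match in customers, the customer columns become NULL. Walk through each order:
  - order 1 (Chair): customer_id=5 -> matches Quinn
  - order 2 (Tablet): customer_id=NULL, no match -> kept with NULL
  - order 3 (Headphones): customer_id=2 -> matches Wendy
  - order 4 (Stapler): customer_id=1 -> matches Dana
  - order 5 (Monitor): customer_id=3 -> matches Carol
  - order 6 (Printer): customer_id=4 -> matches Helen
All 6 rows appear; 1 has NULL customer.

SQL:
SELECT a.product, b.name AS customer
FROM orders a
LEFT JOIN customers b ON a.customer_id = b.id

Result:
product    | customer
-----------+---------
Chair      | Quinn   
Tablet     | NULL    
Headphones | Wendy   
Stapler    | Dana    
Monitor    | Carol   
Printer    | Helen   


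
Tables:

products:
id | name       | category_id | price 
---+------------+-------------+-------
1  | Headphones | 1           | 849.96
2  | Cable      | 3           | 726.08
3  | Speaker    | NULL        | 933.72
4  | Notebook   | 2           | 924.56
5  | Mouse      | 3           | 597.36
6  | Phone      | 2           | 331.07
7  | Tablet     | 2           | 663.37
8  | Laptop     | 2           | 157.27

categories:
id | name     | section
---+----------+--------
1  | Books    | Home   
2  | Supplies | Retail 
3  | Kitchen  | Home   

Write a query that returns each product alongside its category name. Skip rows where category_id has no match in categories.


INNER JOIN keeps only products rows whose category_id matches an id in categories. Walk through each product:
  - product 1 (Headphones): category_id=1 -> matches Books
  - product 2 (Cable): category_id=3 -> matches Kitchen
  - product 3 (Speaker): category_id=NULL, no match -> dropped
  - product 4 (Notebook): category_id=2 -> matches Supplies
  - product 5 (Mouse): category_id=3 -> matches Kitchen
  - product 6 (Phone): category_id=2 -> matches Supplies
  - product 7 (Tablet): category_id=2 -> matches Supplies
  - product 8 (Laptop): category_id=2 -> matches Supplies
So 1 of 8 rows is dropped.

SQL:
SELECT a.name, b.name AS category
FROM products a
INNER JOIN categories b ON a.category_id = b.id

Result:
name       | category
-----------+---------
Headphones | Books   
Cable      | Kitchen 
Notebook   | Supplies
Mouse      | Kitchen 
Phone      | Supplies
Tablet     | Supplies
Laptop     | Supplies


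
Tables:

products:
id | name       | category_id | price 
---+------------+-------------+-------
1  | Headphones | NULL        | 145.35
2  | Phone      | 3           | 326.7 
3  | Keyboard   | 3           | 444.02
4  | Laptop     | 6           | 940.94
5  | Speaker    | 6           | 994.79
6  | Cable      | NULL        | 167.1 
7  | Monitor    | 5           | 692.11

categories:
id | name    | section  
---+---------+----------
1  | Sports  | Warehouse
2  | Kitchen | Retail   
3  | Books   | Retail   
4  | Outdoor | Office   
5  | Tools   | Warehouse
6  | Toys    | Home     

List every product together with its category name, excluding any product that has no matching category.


INNER JOIN keeps only products rows whose category_id matches an id in categories. Walk through each product:
  - product 1 (Headphones): category_id=NULL, no match -> dropped
  - product 2 (Phone): category_id=3 -> matches Books
  - product 3 (Keyboard): category_id=3 -> matches Books
  - product 4 (Laptop): category_id=6 -> matches Toys
  - product 5 (Speaker): category_id=6 -> matches Toys
  - product 6 (Cable): category_id=NULL, no match -> dropped
  - product 7 (Monitor): category_id=5 -> matches Tools
So 2 of 7 rows are dropped.

SQL:
SELECT a.name, b.name AS category
FROM products a
INNER JOIN categories b ON a.category_id = b.id

Result:
name     | category
---------+---------
Phone    | Books   
Keyboard | Books   
Laptop   | Toys    
Speaker  | Toys    
Monitor  | Tools   


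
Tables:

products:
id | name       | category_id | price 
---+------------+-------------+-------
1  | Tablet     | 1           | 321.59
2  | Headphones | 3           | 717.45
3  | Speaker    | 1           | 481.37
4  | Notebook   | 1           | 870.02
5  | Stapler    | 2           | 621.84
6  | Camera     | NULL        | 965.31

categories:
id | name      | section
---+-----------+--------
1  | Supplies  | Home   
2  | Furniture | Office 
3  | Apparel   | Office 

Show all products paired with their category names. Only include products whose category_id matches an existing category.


INNER JOIN keeps only products rows whose category_id matches an id in categories. Walk through each product:
  - product 1 (Tablet): category_id=1 -> matches Supplies
  - product 2 (Headphones): category_id=3 -> matches Apparel
  - product 3 (Speaker): category_id=1 -> matches Supplies
  - product 4 (Notebook): category_id=1 -> matches Supplies
  - product 5 (Stapler): category_id=2 -> matches Furniture
  - product 6 (Camera): category_id=NULL, no match -> dropped
So 1 of 6 rows is dropped.

SQL:
SELECT a.name, b.name AS category
FROM products a
INNER JOIN categories b ON a.category_id = b.id

Result:
name       | category 
-----------+----------
Tablet     | Supplies 
Headphones | Apparel  
Speaker    | Supplies 
Notebook   | Supplies 
Stapler    | Furniture


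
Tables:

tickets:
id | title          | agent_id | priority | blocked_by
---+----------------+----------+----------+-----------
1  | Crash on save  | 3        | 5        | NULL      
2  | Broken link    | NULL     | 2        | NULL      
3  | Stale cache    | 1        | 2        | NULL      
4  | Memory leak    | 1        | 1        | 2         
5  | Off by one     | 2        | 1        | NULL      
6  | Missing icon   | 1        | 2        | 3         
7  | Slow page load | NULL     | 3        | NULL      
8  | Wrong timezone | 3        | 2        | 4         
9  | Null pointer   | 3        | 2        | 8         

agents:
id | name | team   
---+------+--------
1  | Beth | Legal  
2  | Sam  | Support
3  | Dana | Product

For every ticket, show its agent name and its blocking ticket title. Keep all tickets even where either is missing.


Two LEFT JOINs from the same base table tickets: one to agents via agent_id, one to tickets itself via blocked_by. Both are LEFT so every ticket is preserved.
Match against agents:
  - ticket 1 (Crash on save): agent_id=3 -> matches Dana
  - ticket 2 (Broken link): agent_id=NULL, no match -> kept with NULL
  - ticket 3 (Stale cache): agent_id=1 -> matches Beth
  - ticket 4 (Memory leak): agent_id=1 -> matches Beth
  - ticket 5 (Off by one): agent_id=2 -> matches Sam
  - ticket 6 (Missing icon): agent_id=1 -> matches Beth
  - ticket 7 (Slow page load): agent_id=NULL, no match -> kept with NULL
  - ticket 8 (Wrong timezone): agent_id=3 -> matches Dana
  - ticket 9 (Null pointer): agent_id=3 -> matches Dana
Match against tickets (self):
  - ticket 1 (Crash on save): blocked_by=NULL -> NULL
  - ticket 2 (Broken link): blocked_by=NULL -> NULL
  - ticket 3 (Stale cache): blocked_by=NULL -> NULL
  - ticket 4 (Memory leak): blocked_by=2 -> Broken link
  - ticket 5 (Off by one): blocked_by=NULL -> NULL
  - ticket 6 (Missing icon): blocked_by=3 -> Stale cache
  - ticket 7 (Slow page load): blocked_by=NULL -> NULL
  - ticket 8 (Wrong timezone): blocked_by=4 -> Memory leak
  - ticket 9 (Null pointer): blocked_by=8 -> Wrong timezone

SQL:
SELECT a.title, b.name AS agent, c.title AS blocked_by
FROM tickets a
LEFT JOIN agents b ON a.agent_id = b.id
LEFT JOIN tickets c ON a.blocked_by = c.id

Result:
title          | agent | blocked_by    
---------------+-------+---------------
Crash on save  | Dana  | NULL          
Broken link    | NULL  | NULL          
Stale cache    | Beth  | NULL          
Memory leak    | Beth  | Broken link   
Off by one     | Sam   | NULL          
Missing icon   | Beth  | Stale cache   
Slow page load | NULL  | NULL          
Wrong timezone | Dana  | Memory leak   
Null pointer   | Dana  | Wrong timezone
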